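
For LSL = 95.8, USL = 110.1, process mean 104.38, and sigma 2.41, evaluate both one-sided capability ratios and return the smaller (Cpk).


Cpu = (USL - mean) / (3*sigma) = (110.1 - 104.38) / (3*2.41) = 0.7911
Cpl = (mean - LSL) / (3*sigma) = (104.38 - 95.8) / (3*2.41) = 1.1867
Cpk = min(Cpu, Cpl) = 0.7911

0.7911


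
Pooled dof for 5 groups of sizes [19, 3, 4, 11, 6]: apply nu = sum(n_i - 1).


nu = sum_i (n_i - 1)
nu = ((19 - 1) + (3 - 1) + (4 - 1) + (11 - 1) + (6 - 1))
nu = 18 + 2 + 3 + 10 + 5
nu = 38

38


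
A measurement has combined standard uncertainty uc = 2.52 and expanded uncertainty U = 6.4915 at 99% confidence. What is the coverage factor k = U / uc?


k = U / uc
k = 6.4915 / 2.52
k = 2.576

2.576


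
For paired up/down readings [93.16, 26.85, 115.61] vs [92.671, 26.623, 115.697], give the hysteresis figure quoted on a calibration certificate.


|93.16 - 92.671| = 0.4890
|26.85 - 26.623| = 0.2270
|115.61 - 115.697| = 0.0870
hysteresis = max(diffs) = 0.4890

0.4890


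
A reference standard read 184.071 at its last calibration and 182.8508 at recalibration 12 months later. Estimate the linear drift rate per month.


rate = (v2 - v1) / months
= (182.8508 - 184.071) / 12
= -1.2202 / 12
= -0.1017

-0.1017


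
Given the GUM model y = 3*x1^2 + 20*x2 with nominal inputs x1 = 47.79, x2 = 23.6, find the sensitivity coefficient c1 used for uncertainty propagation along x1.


y = 3*x1^2 + 20*x2
dy/dx1 = 2*3*x1
Evaluate at x1 = 47.79: c1 = 6 * 47.79
c1 = 286.7400

286.7400


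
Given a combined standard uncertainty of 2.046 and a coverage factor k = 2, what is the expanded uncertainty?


U = k * uc
U = 2 * 2.046
U = 4.0920

4.0920


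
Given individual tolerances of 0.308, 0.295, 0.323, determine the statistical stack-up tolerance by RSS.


RSS = sqrt(0.308^2 + 0.295^2 + 0.323^2)
= sqrt(0.286218)
= 0.5350

0.5350


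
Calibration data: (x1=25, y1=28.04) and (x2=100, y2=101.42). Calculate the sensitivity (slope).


slope = (y2 - y1) / (x2 - x1)
= (101.42 - 28.04) / (100 - 25)
= 73.3800 / 75
= 0.9784

0.9784


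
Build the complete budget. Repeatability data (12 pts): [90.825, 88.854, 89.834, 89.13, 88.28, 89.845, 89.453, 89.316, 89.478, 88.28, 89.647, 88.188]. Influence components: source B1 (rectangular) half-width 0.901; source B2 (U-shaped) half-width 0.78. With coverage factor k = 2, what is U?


mean = (90.825 + 88.854 + 89.834 + 89.13 + 88.28 + 89.845 + 89.453 + 89.316 + 89.478 + 88.28 + 89.647 + 88.188) / 12 = 89.26083333
s = sqrt(sum((x - mean)^2)/(n-1)) = 0.77520177
u_A = s / sqrt(n) = 0.77520177 / sqrt(12) = 0.22378148
u_B1 = 0.901 / sqrt(3) = 0.52019259
u_B2 = 0.78 / sqrt(2) = 0.55154329
uc = sqrt(0.22378148^2 + 0.52019259^2 + 0.55154329^2) = 0.79049256
U = k * uc = 2 * 0.79049256
U = 1.5810

1.5810


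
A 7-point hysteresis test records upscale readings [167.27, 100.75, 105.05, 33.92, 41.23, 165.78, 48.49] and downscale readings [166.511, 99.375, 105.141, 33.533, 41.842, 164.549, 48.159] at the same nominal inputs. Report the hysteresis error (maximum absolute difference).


|167.27 - 166.511| = 0.7590
|100.75 - 99.375| = 1.3750
|105.05 - 105.141| = 0.0910
|33.92 - 33.533| = 0.3870
|41.23 - 41.842| = 0.6120
|165.78 - 164.549| = 1.2310
|48.49 - 48.159| = 0.3310
hysteresis = max(diffs) = 1.3750

1.3750


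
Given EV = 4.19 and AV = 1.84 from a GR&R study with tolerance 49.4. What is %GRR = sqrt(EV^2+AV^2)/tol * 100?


GRR = sqrt(EV^2 + AV^2) = sqrt(4.19^2 + 1.84^2) = 4.5762102
%GRR = GRR / tol * 100 = 4.5762102 / 49.4 * 100
%GRR = 9.2636

9.2636


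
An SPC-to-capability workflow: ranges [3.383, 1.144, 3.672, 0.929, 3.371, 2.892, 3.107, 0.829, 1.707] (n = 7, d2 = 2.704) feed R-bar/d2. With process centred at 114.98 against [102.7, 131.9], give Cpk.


R_bar = (3.383 + 1.144 + 3.672 + 0.929 + 3.371 + 2.892 + 3.107 + 0.829 + 1.707) / 9 = 2.3371111
sigma = R_bar / d2 = 2.3371111 / 2.704 = 0.86431624
Cp = (USL - LSL)/(6*sigma) = (131.9 - 102.7)/(6*0.86431624) = 5.6307
Cpu = (131.9 - 114.98)/(3*0.86431624) = 6.5254
Cpl = (114.98 - 102.7)/(3*0.86431624) = 4.7359
Cpk = min(Cpu, Cpl) = 4.7359

4.7359


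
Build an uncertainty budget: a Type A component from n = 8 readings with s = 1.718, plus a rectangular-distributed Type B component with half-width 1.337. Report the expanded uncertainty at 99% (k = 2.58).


u_A = s / sqrt(n) = 1.718 / sqrt(8) = 0.60740473
u_B = half_width / sqrt(3) = 1.337 / sqrt(3) = 0.77191731
uc = sqrt(u_A^2 + u_B^2) = sqrt(0.60740473^2 + 0.77191731^2) = 0.98224072
U = k * uc = 2.58 * 0.98224072
U = 2.5342

2.5342


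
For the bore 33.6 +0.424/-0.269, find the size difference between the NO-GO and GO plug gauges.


GO = nominal - lower_tol (smallest hole = maximum material condition)
GO = 33.6 - 0.269 = 33.331
NO-GO = nominal + upper_tol (largest hole = least material condition)
NO-GO = 33.6 + 0.424 = 34.024
spread = NO-GO - GO = 34.024 - 33.331 = 0.6930

0.6930


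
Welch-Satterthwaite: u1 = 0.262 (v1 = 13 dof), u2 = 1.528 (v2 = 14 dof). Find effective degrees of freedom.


uc = sqrt(u1^2 + u2^2) = sqrt(0.262^2 + 1.528^2) = 1.5502993
v_eff = uc^4 / (u1^4/v1 + u2^4/v2)
= 1.5502993^4 / (0.262^4/13 + 1.528^4/14)
= 5.7764658 / 0.38973506
v_eff = 14.8215

14.8215


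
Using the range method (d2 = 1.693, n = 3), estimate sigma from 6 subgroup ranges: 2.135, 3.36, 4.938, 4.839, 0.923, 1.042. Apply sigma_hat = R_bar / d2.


R_bar = (2.135 + 3.36 + 4.938 + 4.839 + 0.923 + 1.042) / 6
R_bar = 17.237 / 6 = 2.8728333
sigma_hat = R_bar / d2 = 2.8728333 / 1.693 = 1.6969

1.6969


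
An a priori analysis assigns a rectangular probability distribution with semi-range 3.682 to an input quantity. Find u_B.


u_B = half_width / sqrt(3)
u_B = 3.682 / 1.7320508
u_B = 2.1258

2.1258


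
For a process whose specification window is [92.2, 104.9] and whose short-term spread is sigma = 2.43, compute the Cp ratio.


Cp = (USL - LSL) / (6 * sigma)
= (104.9 - 92.2) / (6 * 2.43)
= 12.7000 / 14.5800
= 0.8711

0.8711


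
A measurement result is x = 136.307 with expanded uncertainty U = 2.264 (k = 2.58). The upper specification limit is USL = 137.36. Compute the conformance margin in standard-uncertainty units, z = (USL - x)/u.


u = U / k = 2.264 / 2.58 = 0.87751938
margin = |USL - x| = |137.36 - 136.307| = 1.053
z = margin / u = 1.053 / 0.87751938
z = 1.2000

1.2000


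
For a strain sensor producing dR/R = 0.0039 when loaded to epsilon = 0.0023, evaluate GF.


GF = (dR/R) / epsilon
= 0.0039 / 0.0023
= 1.6957

1.6957


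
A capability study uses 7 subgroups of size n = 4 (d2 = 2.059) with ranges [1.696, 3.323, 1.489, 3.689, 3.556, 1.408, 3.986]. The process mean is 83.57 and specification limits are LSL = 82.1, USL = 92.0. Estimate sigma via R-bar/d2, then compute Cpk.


R_bar = (1.696 + 3.323 + 1.489 + 3.689 + 3.556 + 1.408 + 3.986) / 7 = 2.7352857
sigma = R_bar / d2 = 2.7352857 / 2.059 = 1.3284535
Cp = (USL - LSL)/(6*sigma) = (92.0 - 82.1)/(6*1.3284535) = 1.2420
Cpu = (92.0 - 83.57)/(3*1.3284535) = 2.1152
Cpl = (83.57 - 82.1)/(3*1.3284535) = 0.3688
Cpk = min(Cpu, Cpl) = 0.3688

0.3688


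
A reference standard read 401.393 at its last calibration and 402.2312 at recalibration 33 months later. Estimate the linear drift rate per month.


rate = (v2 - v1) / months
= (402.2312 - 401.393) / 33
= 0.8382 / 33
= 0.0254

0.0254


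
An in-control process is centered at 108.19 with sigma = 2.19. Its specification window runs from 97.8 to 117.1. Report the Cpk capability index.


Cpu = (USL - mean) / (3*sigma) = (117.1 - 108.19) / (3*2.19) = 1.3562
Cpl = (mean - LSL) / (3*sigma) = (108.19 - 97.8) / (3*2.19) = 1.5814
Cpk = min(Cpu, Cpl) = 1.3562

1.3562


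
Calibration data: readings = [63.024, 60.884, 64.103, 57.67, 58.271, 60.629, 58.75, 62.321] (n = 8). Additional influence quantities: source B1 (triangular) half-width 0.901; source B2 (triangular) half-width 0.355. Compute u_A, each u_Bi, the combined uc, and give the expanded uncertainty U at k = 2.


mean = (63.024 + 60.884 + 64.103 + 57.67 + 58.271 + 60.629 + 58.75 + 62.321) / 8 = 60.7065
s = sqrt(sum((x - mean)^2)/(n-1)) = 2.3461527
u_A = s / sqrt(n) = 2.3461527 / sqrt(8) = 0.82949024
u_B1 = 0.901 / sqrt(6) = 0.36783171
u_B2 = 0.355 / sqrt(6) = 0.14492814
uc = sqrt(0.82949024^2 + 0.36783171^2 + 0.14492814^2) = 0.91888976
U = k * uc = 2 * 0.91888976
U = 1.8378

1.8378


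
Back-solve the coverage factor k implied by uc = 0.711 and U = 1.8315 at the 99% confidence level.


k = U / uc
k = 1.8315 / 0.711
k = 2.576

2.576


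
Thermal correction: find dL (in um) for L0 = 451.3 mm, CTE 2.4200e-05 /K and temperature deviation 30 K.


dL = L * alpha * dT
= 451.3 * 2.4200e-05 * 30
= 0.3276438 mm
dL_um = 0.3276438 * 1000 = 327.6438 um

327.6438


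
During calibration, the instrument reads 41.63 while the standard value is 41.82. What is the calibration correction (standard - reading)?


Correction = standard - reading
= 41.82 - 41.63
= 0.1900

0.1900


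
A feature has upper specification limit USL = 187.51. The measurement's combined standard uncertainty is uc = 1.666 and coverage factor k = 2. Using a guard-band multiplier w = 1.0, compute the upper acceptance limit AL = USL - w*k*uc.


U = k * uc = 2 * 1.666 = 3.332
guard band g = w * U = 1.0 * 3.332 = 3.332
AL = USL - g = 187.51 - 3.332
AL = 184.1780

184.1780


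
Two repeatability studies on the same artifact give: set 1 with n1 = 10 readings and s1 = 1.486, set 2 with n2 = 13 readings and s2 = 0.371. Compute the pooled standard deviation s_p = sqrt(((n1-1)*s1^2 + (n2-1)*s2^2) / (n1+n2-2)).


s_p = sqrt(((n1-1)*s1^2 + (n2-1)*s2^2) / (n1+n2-2))
numerator = (10-1)*1.486^2 + (13-1)*0.371^2 = 19.873764 + 1.651692 = 21.525456
denominator = 10 + 13 - 2 = 21
s_p^2 = 21.525456 / 21 = 1.0250217
s_p = sqrt(1.0250217) = 1.0124

1.0124


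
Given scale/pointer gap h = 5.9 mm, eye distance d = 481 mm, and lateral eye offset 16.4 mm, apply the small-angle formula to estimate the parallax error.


error = h * offset / d
= 5.9 * 16.4 / 481
= 0.2012

0.2012


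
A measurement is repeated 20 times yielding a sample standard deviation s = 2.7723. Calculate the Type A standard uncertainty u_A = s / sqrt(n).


u_A = s / sqrt(n)
u_A = 2.7723 / sqrt(20)
u_A = 2.7723 / 4.472136
u_A = 0.6199

0.6199


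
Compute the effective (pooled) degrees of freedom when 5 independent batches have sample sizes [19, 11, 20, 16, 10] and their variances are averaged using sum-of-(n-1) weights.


nu = sum_i (n_i - 1)
nu = ((19 - 1) + (11 - 1) + (20 - 1) + (16 - 1) + (10 - 1))
nu = 18 + 10 + 19 + 15 + 9
nu = 71

71


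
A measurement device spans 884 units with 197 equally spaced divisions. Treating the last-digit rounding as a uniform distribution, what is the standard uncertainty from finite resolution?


resolution = range / divisions
resolution = 884 / 197 = 4.4873096
u_res = resolution / (2*sqrt(3))
u_res = 4.4873096 / 3.4641016
u_res = 1.2954

1.2954


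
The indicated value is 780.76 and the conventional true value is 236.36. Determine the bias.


Systematic error = measured - true
= 780.76 - 236.36
= 544.4000

544.4000


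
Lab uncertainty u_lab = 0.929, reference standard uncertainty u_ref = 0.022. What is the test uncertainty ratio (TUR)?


TUR = u_lab / u_ref
= 0.929 / 0.022
= 42.2273

42.2273


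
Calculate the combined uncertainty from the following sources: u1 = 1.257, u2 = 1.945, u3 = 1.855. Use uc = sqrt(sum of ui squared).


uc = sqrt(1.257^2 + 1.945^2 + 1.855^2)
uc = sqrt(8.804099)
uc = 2.9672

2.9672


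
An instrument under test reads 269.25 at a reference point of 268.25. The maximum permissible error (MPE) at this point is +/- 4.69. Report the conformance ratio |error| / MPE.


e = indication - reference = 269.25 - 268.25 = 1.0000
|e| = 1.0000
ratio = |e| / MPE = 1.0000 / 4.69
ratio = 0.2132

0.2132


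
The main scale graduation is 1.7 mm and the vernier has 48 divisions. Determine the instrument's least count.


LC = MSD / n_div
= 1.7 / 48
= 0.0354

0.0354


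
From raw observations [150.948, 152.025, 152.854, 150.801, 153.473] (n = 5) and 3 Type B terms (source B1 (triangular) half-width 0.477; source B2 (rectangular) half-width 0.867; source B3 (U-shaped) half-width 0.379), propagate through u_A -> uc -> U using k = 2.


mean = (150.948 + 152.025 + 152.854 + 150.801 + 153.473) / 5 = 152.0202
s = sqrt(sum((x - mean)^2)/(n-1)) = 1.1663977
u_A = s / sqrt(n) = 1.1663977 / sqrt(5) = 0.52162891
u_B1 = 0.477 / sqrt(6) = 0.19473443
u_B2 = 0.867 / sqrt(3) = 0.50056268
u_B3 = 0.379 / sqrt(2) = 0.26799347
uc = sqrt(0.52162891^2 + 0.19473443^2 + 0.50056268^2 + 0.26799347^2) = 0.79523689
U = k * uc = 2 * 0.79523689
U = 1.5905

1.5905


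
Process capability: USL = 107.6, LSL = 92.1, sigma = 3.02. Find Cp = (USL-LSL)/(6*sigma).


Cp = (USL - LSL) / (6 * sigma)
= (107.6 - 92.1) / (6 * 3.02)
= 15.5000 / 18.1200
= 0.8554

0.8554


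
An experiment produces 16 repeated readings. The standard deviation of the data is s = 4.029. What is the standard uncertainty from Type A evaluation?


u_A = s / sqrt(n)
u_A = 4.029 / sqrt(16)
u_A = 4.029 / 4
u_A = 1.0072

1.0072


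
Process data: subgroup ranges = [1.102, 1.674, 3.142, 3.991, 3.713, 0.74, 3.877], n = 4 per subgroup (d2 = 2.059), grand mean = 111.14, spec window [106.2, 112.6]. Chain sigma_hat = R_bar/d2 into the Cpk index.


R_bar = (1.102 + 1.674 + 3.142 + 3.991 + 3.713 + 0.74 + 3.877) / 7 = 2.6055714
sigma = R_bar / d2 = 2.6055714 / 2.059 = 1.2654548
Cp = (USL - LSL)/(6*sigma) = (112.6 - 106.2)/(6*1.2654548) = 0.8429
Cpu = (112.6 - 111.14)/(3*1.2654548) = 0.3846
Cpl = (111.14 - 106.2)/(3*1.2654548) = 1.3012
Cpk = min(Cpu, Cpl) = 0.3846

0.3846


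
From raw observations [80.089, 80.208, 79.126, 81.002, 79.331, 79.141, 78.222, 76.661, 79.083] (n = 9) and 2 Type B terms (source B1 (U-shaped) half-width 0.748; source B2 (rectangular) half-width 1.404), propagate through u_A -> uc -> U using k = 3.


mean = (80.089 + 80.208 + 79.126 + 81.002 + 79.331 + 79.141 + 78.222 + 76.661 + 79.083) / 9 = 79.207
s = sqrt(sum((x - mean)^2)/(n-1)) = 1.249798
u_A = s / sqrt(n) = 1.249798 / sqrt(9) = 0.41659933
u_B1 = 0.748 / sqrt(2) = 0.52891587
u_B2 = 1.404 / sqrt(3) = 0.81059978
uc = sqrt(0.41659933^2 + 0.52891587^2 + 0.81059978^2) = 1.0537452
U = k * uc = 3 * 1.0537452
U = 3.1612

3.1612


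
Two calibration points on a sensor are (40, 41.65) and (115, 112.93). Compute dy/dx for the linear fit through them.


slope = (y2 - y1) / (x2 - x1)
= (112.93 - 41.65) / (115 - 40)
= 71.2800 / 75
= 0.9504

0.9504


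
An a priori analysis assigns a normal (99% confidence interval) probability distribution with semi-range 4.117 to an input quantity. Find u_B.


u_B = half_width / 2.576
u_B = 4.117 / 2.576
u_B = 1.5982

1.5982


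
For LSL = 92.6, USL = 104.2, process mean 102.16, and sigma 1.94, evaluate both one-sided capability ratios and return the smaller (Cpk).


Cpu = (USL - mean) / (3*sigma) = (104.2 - 102.16) / (3*1.94) = 0.3505
Cpl = (mean - LSL) / (3*sigma) = (102.16 - 92.6) / (3*1.94) = 1.6426
Cpk = min(Cpu, Cpl) = 0.3505

0.3505


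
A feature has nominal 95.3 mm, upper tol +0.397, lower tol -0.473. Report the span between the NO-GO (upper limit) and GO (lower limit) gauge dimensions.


GO = nominal - lower_tol (smallest hole = maximum material condition)
GO = 95.3 - 0.473 = 94.827
NO-GO = nominal + upper_tol (largest hole = least material condition)
NO-GO = 95.3 + 0.397 = 95.697
spread = NO-GO - GO = 95.697 - 94.827 = 0.8700

0.8700


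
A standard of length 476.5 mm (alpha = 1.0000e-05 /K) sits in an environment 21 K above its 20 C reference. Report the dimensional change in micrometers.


dL = L * alpha * dT
= 476.5 * 1.0000e-05 * 21
= 0.1000650 mm
dL_um = 0.1000650 * 1000 = 100.0650 um

100.0650


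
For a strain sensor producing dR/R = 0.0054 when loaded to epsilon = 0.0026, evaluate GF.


GF = (dR/R) / epsilon
= 0.0054 / 0.0026
= 2.0769

2.0769


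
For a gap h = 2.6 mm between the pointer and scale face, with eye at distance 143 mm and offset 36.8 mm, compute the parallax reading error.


error = h * offset / d
= 2.6 * 36.8 / 143
= 0.6691

0.6691


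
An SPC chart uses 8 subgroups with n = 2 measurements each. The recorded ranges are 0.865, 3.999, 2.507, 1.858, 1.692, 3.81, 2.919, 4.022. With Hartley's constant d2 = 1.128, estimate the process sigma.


R_bar = (0.865 + 3.999 + 2.507 + 1.858 + 1.692 + 3.81 + 2.919 + 4.022) / 8
R_bar = 21.672 / 8 = 2.709
sigma_hat = R_bar / d2 = 2.709 / 1.128 = 2.4016

2.4016


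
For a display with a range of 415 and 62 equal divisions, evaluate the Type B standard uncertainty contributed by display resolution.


resolution = range / divisions
resolution = 415 / 62 = 6.6935484
u_res = resolution / (2*sqrt(3))
u_res = 6.6935484 / 3.4641016
u_res = 1.9323

1.9323


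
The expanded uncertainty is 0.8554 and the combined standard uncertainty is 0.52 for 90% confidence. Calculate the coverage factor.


k = U / uc
k = 0.8554 / 0.52
k = 1.645

1.645


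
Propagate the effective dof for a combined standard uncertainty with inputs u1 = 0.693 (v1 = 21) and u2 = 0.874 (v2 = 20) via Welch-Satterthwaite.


uc = sqrt(u1^2 + u2^2) = sqrt(0.693^2 + 0.874^2) = 1.1154035
v_eff = uc^4 / (u1^4/v1 + u2^4/v2)
= 1.1154035^4 / (0.693^4/21 + 0.874^4/20)
= 1.5478469 / 0.040158142
v_eff = 38.5438

38.5438


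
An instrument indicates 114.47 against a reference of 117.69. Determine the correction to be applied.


Correction = standard - reading
= 117.69 - 114.47
= 3.2200

3.2200


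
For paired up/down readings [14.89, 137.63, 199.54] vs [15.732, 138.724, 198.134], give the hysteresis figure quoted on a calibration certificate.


|14.89 - 15.732| = 0.8420
|137.63 - 138.724| = 1.0940
|199.54 - 198.134| = 1.4060
hysteresis = max(diffs) = 1.4060

1.4060


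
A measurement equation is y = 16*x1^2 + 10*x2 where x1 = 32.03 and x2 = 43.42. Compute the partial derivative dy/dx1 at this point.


y = 16*x1^2 + 10*x2
dy/dx1 = 2*16*x1
Evaluate at x1 = 32.03: c1 = 32 * 32.03
c1 = 1024.9600

1024.9600


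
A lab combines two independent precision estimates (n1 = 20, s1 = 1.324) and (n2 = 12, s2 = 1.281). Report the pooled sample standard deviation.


s_p = sqrt(((n1-1)*s1^2 + (n2-1)*s2^2) / (n1+n2-2))
numerator = (20-1)*1.324^2 + (12-1)*1.281^2 = 33.306544 + 18.050571 = 51.357115
denominator = 20 + 12 - 2 = 30
s_p^2 = 51.357115 / 30 = 1.7119038
s_p = sqrt(1.7119038) = 1.3084

1.3084


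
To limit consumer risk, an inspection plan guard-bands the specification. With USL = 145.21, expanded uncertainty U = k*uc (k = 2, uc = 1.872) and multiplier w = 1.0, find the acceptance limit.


U = k * uc = 2 * 1.872 = 3.744
guard band g = w * U = 1.0 * 3.744 = 3.744
AL = USL - g = 145.21 - 3.744
AL = 141.4660

141.4660


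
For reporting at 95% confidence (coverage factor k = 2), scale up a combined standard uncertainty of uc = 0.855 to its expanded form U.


U = k * uc
U = 2 * 0.855
U = 1.7100

1.7100


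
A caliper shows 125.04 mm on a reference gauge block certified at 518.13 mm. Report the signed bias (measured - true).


Systematic error = measured - true
= 125.04 - 518.13
= -393.0900

-393.0900


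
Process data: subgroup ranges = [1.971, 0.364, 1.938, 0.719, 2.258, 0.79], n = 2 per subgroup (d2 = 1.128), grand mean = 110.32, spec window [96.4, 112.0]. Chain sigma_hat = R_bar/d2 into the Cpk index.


R_bar = (1.971 + 0.364 + 1.938 + 0.719 + 2.258 + 0.79) / 6 = 1.34
sigma = R_bar / d2 = 1.34 / 1.128 = 1.1879433
Cp = (USL - LSL)/(6*sigma) = (112.0 - 96.4)/(6*1.1879433) = 2.1887
Cpu = (112.0 - 110.32)/(3*1.1879433) = 0.4714
Cpl = (110.32 - 96.4)/(3*1.1879433) = 3.9059
Cpk = min(Cpu, Cpl) = 0.4714

0.4714


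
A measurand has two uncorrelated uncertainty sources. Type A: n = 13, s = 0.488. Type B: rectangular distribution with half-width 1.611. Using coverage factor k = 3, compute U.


u_A = s / sqrt(n) = 0.488 / sqrt(13) = 0.13534685
u_B = half_width / sqrt(3) = 1.611 / sqrt(3) = 0.93011128
uc = sqrt(u_A^2 + u_B^2) = sqrt(0.13534685^2 + 0.93011128^2) = 0.93990732
U = k * uc = 3 * 0.93990732
U = 2.8197

2.8197


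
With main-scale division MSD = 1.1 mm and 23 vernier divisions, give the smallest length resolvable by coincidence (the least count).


LC = MSD / n_div
= 1.1 / 23
= 0.0478

0.0478


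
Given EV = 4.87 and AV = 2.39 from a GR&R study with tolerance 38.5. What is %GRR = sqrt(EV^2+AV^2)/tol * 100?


GRR = sqrt(EV^2 + AV^2) = sqrt(4.87^2 + 2.39^2) = 5.4248502
%GRR = GRR / tol * 100 = 5.4248502 / 38.5 * 100
%GRR = 14.0905

14.0905


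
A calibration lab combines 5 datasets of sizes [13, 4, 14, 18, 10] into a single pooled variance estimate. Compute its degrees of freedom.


nu = sum_i (n_i - 1)
nu = ((13 - 1) + (4 - 1) + (14 - 1) + (18 - 1) + (10 - 1))
nu = 12 + 3 + 13 + 17 + 9
nu = 54

54


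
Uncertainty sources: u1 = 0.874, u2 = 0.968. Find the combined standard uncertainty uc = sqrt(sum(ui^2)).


uc = sqrt(0.874^2 + 0.968^2)
uc = sqrt(1.7009)
uc = 1.3042

1.3042


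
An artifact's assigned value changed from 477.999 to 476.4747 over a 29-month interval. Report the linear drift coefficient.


rate = (v2 - v1) / months
= (476.4747 - 477.999) / 29
= -1.5243 / 29
= -0.0526

-0.0526


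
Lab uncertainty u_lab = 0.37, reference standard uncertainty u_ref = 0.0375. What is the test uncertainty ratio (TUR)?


TUR = u_lab / u_ref
= 0.37 / 0.0375
= 9.8667

9.8667


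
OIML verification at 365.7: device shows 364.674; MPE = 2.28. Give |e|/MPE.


e = indication - reference = 364.674 - 365.7 = -1.0260
|e| = 1.0260
ratio = |e| / MPE = 1.0260 / 2.28
ratio = 0.4500

0.4500


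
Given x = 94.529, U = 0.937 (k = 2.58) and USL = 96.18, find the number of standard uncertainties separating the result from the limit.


u = U / k = 0.937 / 2.58 = 0.36317829
margin = |USL - x| = |96.18 - 94.529| = 1.651
z = margin / u = 1.651 / 0.36317829
z = 4.5460

4.5460


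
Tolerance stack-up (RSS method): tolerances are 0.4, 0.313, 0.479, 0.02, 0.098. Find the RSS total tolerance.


RSS = sqrt(0.4^2 + 0.313^2 + 0.479^2 + 0.02^2 + 0.098^2)
= sqrt(0.497414)
= 0.7053

0.7053


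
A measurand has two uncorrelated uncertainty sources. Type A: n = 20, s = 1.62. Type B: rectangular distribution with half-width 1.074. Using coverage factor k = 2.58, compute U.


u_A = s / sqrt(n) = 1.62 / sqrt(20) = 0.36224301
u_B = half_width / sqrt(3) = 1.074 / sqrt(3) = 0.62007419
uc = sqrt(u_A^2 + u_B^2) = sqrt(0.36224301^2 + 0.62007419^2) = 0.71813091
U = k * uc = 2.58 * 0.71813091
U = 1.8528

1.8528


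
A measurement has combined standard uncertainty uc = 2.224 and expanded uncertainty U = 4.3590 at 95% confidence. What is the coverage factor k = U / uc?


k = U / uc
k = 4.3590 / 2.224
k = 1.96

1.96


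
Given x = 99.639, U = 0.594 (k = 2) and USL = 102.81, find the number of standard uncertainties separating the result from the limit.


u = U / k = 0.594 / 2 = 0.297
margin = |USL - x| = |102.81 - 99.639| = 3.171
z = margin / u = 3.171 / 0.297
z = 10.6768

10.6768


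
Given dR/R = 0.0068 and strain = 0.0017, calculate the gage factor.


GF = (dR/R) / epsilon
= 0.0068 / 0.0017
= 4.0000

4.0000


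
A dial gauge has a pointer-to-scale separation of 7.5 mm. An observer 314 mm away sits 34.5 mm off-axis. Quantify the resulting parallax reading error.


error = h * offset / d
= 7.5 * 34.5 / 314
= 0.8240

0.8240


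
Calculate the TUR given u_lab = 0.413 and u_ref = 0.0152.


TUR = u_lab / u_ref
= 0.413 / 0.0152
= 27.1711

27.1711


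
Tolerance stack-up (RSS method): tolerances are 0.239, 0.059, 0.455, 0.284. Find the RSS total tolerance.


RSS = sqrt(0.239^2 + 0.059^2 + 0.455^2 + 0.284^2)
= sqrt(0.348283)
= 0.5902

0.5902


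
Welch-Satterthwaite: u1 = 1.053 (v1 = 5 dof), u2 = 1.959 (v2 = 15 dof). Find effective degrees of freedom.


uc = sqrt(u1^2 + u2^2) = sqrt(1.053^2 + 1.959^2) = 2.2240706
v_eff = uc^4 / (u1^4/v1 + u2^4/v2)
= 2.2240706^4 / (1.053^4/5 + 1.959^4/15)
= 24.467764 / 1.2277445
v_eff = 19.9290

19.9290


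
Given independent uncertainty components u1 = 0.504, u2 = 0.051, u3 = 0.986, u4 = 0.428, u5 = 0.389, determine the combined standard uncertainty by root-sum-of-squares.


uc = sqrt(0.504^2 + 0.051^2 + 0.986^2 + 0.428^2 + 0.389^2)
uc = sqrt(1.563318)
uc = 1.2503

1.2503


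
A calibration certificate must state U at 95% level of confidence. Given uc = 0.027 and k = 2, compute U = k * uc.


U = k * uc
U = 2 * 0.027
U = 0.0540

0.0540


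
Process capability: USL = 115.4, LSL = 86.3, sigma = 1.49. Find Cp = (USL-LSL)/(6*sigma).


Cp = (USL - LSL) / (6 * sigma)
= (115.4 - 86.3) / (6 * 1.49)
= 29.1000 / 8.9400
= 3.2550

3.2550


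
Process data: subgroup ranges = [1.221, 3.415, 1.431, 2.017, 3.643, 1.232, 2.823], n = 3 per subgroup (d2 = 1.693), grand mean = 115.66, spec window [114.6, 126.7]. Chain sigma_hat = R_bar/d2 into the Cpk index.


R_bar = (1.221 + 3.415 + 1.431 + 2.017 + 3.643 + 1.232 + 2.823) / 7 = 2.2545714
sigma = R_bar / d2 = 2.2545714 / 1.693 = 1.3317019
Cp = (USL - LSL)/(6*sigma) = (126.7 - 114.6)/(6*1.3317019) = 1.5144
Cpu = (126.7 - 115.66)/(3*1.3317019) = 2.7634
Cpl = (115.66 - 114.6)/(3*1.3317019) = 0.2653
Cpk = min(Cpu, Cpl) = 0.2653

0.2653


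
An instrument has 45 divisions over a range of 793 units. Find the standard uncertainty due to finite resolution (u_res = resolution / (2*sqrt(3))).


resolution = range / divisions
resolution = 793 / 45 = 17.622222
u_res = resolution / (2*sqrt(3))
u_res = 17.622222 / 3.4641016
u_res = 5.0871

5.0871


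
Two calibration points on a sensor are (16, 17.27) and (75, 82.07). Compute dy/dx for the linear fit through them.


slope = (y2 - y1) / (x2 - x1)
= (82.07 - 17.27) / (75 - 16)
= 64.8000 / 59
= 1.0983

1.0983


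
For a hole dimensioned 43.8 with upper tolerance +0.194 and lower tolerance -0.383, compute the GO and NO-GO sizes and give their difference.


GO = nominal - lower_tol (smallest hole = maximum material condition)
GO = 43.8 - 0.383 = 43.417
NO-GO = nominal + upper_tol (largest hole = least material condition)
NO-GO = 43.8 + 0.194 = 43.994
spread = NO-GO - GO = 43.994 - 43.417 = 0.5770

0.5770


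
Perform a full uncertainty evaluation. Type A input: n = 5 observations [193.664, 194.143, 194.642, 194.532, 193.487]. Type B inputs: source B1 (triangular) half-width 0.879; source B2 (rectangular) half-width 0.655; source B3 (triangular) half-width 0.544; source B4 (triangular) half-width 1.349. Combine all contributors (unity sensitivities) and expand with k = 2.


mean = (193.664 + 194.143 + 194.642 + 194.532 + 193.487) / 5 = 194.0936
s = sqrt(sum((x - mean)^2)/(n-1)) = 0.51183425
u_A = s / sqrt(n) = 0.51183425 / sqrt(5) = 0.22889924
u_B1 = 0.879 / sqrt(6) = 0.35885025
u_B2 = 0.655 / sqrt(3) = 0.37816443
u_B3 = 0.544 / sqrt(6) = 0.22208707
u_B4 = 1.349 / sqrt(6) = 0.55072694
uc = sqrt(0.22889924^2 + 0.35885025^2 + 0.37816443^2 + 0.22208707^2 + 0.55072694^2) = 0.82267827
U = k * uc = 2 * 0.82267827
U = 1.6454

1.6454


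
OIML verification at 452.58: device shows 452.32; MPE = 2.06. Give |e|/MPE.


e = indication - reference = 452.32 - 452.58 = -0.2600
|e| = 0.2600
ratio = |e| / MPE = 0.2600 / 2.06
ratio = 0.1262

0.1262


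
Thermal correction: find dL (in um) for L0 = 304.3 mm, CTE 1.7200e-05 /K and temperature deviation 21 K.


dL = L * alpha * dT
= 304.3 * 1.7200e-05 * 21
= 0.1099132 mm
dL_um = 0.1099132 * 1000 = 109.9132 um

109.9132


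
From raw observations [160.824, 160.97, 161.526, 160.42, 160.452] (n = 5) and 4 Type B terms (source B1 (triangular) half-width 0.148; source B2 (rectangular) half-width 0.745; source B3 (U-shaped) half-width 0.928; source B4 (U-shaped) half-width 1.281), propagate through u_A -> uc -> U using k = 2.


mean = (160.824 + 160.97 + 161.526 + 160.42 + 160.452) / 5 = 160.8384
s = sqrt(sum((x - mean)^2)/(n-1)) = 0.45129901
u_A = s / sqrt(n) = 0.45129901 / sqrt(5) = 0.20182705
u_B1 = 0.148 / sqrt(6) = 0.060420747
u_B2 = 0.745 / sqrt(3) = 0.43012595
u_B3 = 0.928 / sqrt(2) = 0.65619509
u_B4 = 1.281 / sqrt(2) = 0.90580379
uc = sqrt(0.20182705^2 + 0.060420747^2 + 0.43012595^2 + 0.65619509^2 + 0.90580379^2) = 1.2167439
U = k * uc = 2 * 1.2167439
U = 2.4335

2.4335


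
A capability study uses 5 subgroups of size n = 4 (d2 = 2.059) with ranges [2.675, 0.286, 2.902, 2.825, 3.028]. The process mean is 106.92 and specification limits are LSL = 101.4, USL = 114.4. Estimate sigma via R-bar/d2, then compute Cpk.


R_bar = (2.675 + 0.286 + 2.902 + 2.825 + 3.028) / 5 = 2.3432
sigma = R_bar / d2 = 2.3432 / 2.059 = 1.1380282
Cp = (USL - LSL)/(6*sigma) = (114.4 - 101.4)/(6*1.1380282) = 1.9039
Cpu = (114.4 - 106.92)/(3*1.1380282) = 2.1909
Cpl = (106.92 - 101.4)/(3*1.1380282) = 1.6168
Cpk = min(Cpu, Cpl) = 1.6168

1.6168


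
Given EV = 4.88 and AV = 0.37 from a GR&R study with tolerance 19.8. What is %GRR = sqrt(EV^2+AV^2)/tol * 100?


GRR = sqrt(EV^2 + AV^2) = sqrt(4.88^2 + 0.37^2) = 4.8940065
%GRR = GRR / tol * 100 = 4.8940065 / 19.8 * 100
%GRR = 24.7172

24.7172


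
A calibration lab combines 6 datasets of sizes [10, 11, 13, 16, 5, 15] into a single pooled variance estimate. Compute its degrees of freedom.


nu = sum_i (n_i - 1)
nu = ((10 - 1) + (11 - 1) + (13 - 1) + (16 - 1) + (5 - 1) + (15 - 1))
nu = 9 + 10 + 12 + 15 + 4 + 14
nu = 64

64


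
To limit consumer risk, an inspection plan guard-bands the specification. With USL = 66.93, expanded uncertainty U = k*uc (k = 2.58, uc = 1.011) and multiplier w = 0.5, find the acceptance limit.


U = k * uc = 2.58 * 1.011 = 2.60838
guard band g = w * U = 0.5 * 2.60838 = 1.30419
AL = USL - g = 66.93 - 1.30419
AL = 65.6258

65.6258


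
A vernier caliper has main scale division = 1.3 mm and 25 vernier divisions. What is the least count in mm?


LC = MSD / n_div
= 1.3 / 25
= 0.0520

0.0520


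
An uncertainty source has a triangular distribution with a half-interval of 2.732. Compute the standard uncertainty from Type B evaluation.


u_B = half_width / sqrt(6)
u_B = 2.732 / 2.4494897
u_B = 1.1153

1.1153


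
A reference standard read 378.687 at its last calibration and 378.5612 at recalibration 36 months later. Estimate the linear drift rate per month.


rate = (v2 - v1) / months
= (378.5612 - 378.687) / 36
= -0.1258 / 36
= -0.0035

-0.0035


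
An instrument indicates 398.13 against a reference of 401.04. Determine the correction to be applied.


Correction = standard - reading
= 401.04 - 398.13
= 2.9100

2.9100


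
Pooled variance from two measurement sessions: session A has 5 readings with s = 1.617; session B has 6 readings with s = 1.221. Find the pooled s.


s_p = sqrt(((n1-1)*s1^2 + (n2-1)*s2^2) / (n1+n2-2))
numerator = (5-1)*1.617^2 + (6-1)*1.221^2 = 10.458756 + 7.454205 = 17.912961
denominator = 5 + 6 - 2 = 9
s_p^2 = 17.912961 / 9 = 1.990329
s_p = sqrt(1.990329) = 1.4108

1.4108


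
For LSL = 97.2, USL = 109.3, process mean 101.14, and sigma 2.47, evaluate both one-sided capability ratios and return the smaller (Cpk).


Cpu = (USL - mean) / (3*sigma) = (109.3 - 101.14) / (3*2.47) = 1.1012
Cpl = (mean - LSL) / (3*sigma) = (101.14 - 97.2) / (3*2.47) = 0.5317
Cpk = min(Cpu, Cpl) = 0.5317

0.5317


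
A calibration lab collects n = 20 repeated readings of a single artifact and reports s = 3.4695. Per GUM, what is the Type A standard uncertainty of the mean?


u_A = s / sqrt(n)
u_A = 3.4695 / sqrt(20)
u_A = 3.4695 / 4.472136
u_A = 0.7758

0.7758


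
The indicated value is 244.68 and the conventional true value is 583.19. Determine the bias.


Systematic error = measured - true
= 244.68 - 583.19
= -338.5100

-338.5100


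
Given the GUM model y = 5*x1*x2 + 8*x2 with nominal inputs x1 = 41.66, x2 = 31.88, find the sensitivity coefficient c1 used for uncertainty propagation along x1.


y = 5*x1*x2 + 8*x2
dy/dx1 = 5*x2
Evaluate at x2 = 31.88: c1 = 5 * 31.88
c1 = 159.4000

159.4000


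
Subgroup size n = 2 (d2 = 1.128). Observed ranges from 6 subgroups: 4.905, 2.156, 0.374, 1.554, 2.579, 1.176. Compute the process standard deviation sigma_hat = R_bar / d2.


R_bar = (4.905 + 2.156 + 0.374 + 1.554 + 2.579 + 1.176) / 6
R_bar = 12.744 / 6 = 2.124
sigma_hat = R_bar / d2 = 2.124 / 1.128 = 1.8830

1.8830


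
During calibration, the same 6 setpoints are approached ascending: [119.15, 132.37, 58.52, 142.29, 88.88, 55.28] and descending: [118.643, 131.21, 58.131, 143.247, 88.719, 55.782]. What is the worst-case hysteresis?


|119.15 - 118.643| = 0.5070
|132.37 - 131.21| = 1.1600
|58.52 - 58.131| = 0.3890
|142.29 - 143.247| = 0.9570
|88.88 - 88.719| = 0.1610
|55.28 - 55.782| = 0.5020
hysteresis = max(diffs) = 1.1600

1.1600


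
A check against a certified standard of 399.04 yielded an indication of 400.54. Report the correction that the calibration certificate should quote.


Correction = standard - reading
= 399.04 - 400.54
= -1.5000

-1.5000


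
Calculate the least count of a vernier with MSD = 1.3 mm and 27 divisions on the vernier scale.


LC = MSD / n_div
= 1.3 / 27
= 0.0481

0.0481


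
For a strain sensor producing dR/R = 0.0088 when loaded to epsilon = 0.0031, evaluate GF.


GF = (dR/R) / epsilon
= 0.0088 / 0.0031
= 2.8387

2.8387


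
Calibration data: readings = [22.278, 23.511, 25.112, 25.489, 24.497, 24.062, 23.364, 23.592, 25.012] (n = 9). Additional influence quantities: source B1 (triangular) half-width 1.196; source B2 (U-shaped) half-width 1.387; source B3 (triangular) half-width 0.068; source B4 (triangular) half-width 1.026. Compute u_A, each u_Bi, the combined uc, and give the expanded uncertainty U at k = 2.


mean = (22.278 + 23.511 + 25.112 + 25.489 + 24.497 + 24.062 + 23.364 + 23.592 + 25.012) / 9 = 24.10188889
s = sqrt(sum((x - mean)^2)/(n-1)) = 1.0253411
u_A = s / sqrt(n) = 1.0253411 / sqrt(9) = 0.34178037
u_B1 = 1.196 / sqrt(6) = 0.48826496
u_B2 = 1.387 / sqrt(2) = 0.98075711
u_B3 = 0.068 / sqrt(6) = 0.027760884
u_B4 = 1.026 / sqrt(6) = 0.41886275
uc = sqrt(0.34178037^2 + 0.48826496^2 + 0.98075711^2 + 0.027760884^2 + 0.41886275^2) = 1.2220138
U = k * uc = 2 * 1.2220138
U = 2.4440

2.4440


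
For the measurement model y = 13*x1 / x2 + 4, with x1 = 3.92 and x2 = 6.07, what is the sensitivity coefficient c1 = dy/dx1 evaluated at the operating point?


y = 13*x1 / x2 + 4
dy/dx1 = 13/x2
Evaluate at x2 = 6.07: c1 = 13 / 6.07
c1 = 2.1417

2.1417


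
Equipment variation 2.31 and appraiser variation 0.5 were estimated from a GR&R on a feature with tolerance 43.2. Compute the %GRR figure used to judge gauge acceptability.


GRR = sqrt(EV^2 + AV^2) = sqrt(2.31^2 + 0.5^2) = 2.3634932
%GRR = GRR / tol * 100 = 2.3634932 / 43.2 * 100
%GRR = 5.4710

5.4710


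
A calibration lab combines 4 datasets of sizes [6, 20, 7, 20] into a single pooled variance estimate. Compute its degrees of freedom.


nu = sum_i (n_i - 1)
nu = ((6 - 1) + (20 - 1) + (7 - 1) + (20 - 1))
nu = 5 + 19 + 6 + 19
nu = 49

49


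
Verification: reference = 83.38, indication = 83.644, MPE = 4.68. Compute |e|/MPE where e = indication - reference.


e = indication - reference = 83.644 - 83.38 = 0.2640
|e| = 0.2640
ratio = |e| / MPE = 0.2640 / 4.68
ratio = 0.0564

0.0564


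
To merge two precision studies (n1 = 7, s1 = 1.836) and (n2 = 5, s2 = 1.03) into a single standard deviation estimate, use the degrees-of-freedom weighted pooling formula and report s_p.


s_p = sqrt(((n1-1)*s1^2 + (n2-1)*s2^2) / (n1+n2-2))
numerator = (7-1)*1.836^2 + (5-1)*1.03^2 = 20.225376 + 4.2436 = 24.468976
denominator = 7 + 5 - 2 = 10
s_p^2 = 24.468976 / 10 = 2.4468976
s_p = sqrt(2.4468976) = 1.5643

1.5643


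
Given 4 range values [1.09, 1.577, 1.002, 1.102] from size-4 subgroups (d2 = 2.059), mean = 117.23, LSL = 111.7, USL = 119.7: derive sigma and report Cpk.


R_bar = (1.09 + 1.577 + 1.002 + 1.102) / 4 = 1.19275
sigma = R_bar / d2 = 1.19275 / 2.059 = 0.57928606
Cp = (USL - LSL)/(6*sigma) = (119.7 - 111.7)/(6*0.57928606) = 2.3017
Cpu = (119.7 - 117.23)/(3*0.57928606) = 1.4213
Cpl = (117.23 - 111.7)/(3*0.57928606) = 3.1821
Cpk = min(Cpu, Cpl) = 1.4213

1.4213


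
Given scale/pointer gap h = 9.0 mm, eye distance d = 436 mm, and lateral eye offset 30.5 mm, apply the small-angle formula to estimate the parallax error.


error = h * offset / d
= 9.0 * 30.5 / 436
= 0.6296

0.6296


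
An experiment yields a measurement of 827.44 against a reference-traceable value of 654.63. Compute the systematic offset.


Systematic error = measured - true
= 827.44 - 654.63
= 172.8100

172.8100


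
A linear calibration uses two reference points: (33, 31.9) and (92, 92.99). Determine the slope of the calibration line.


slope = (y2 - y1) / (x2 - x1)
= (92.99 - 31.9) / (92 - 33)
= 61.0900 / 59
= 1.0354

1.0354


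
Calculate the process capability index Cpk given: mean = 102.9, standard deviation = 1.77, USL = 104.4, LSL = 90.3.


Cpu = (USL - mean) / (3*sigma) = (104.4 - 102.9) / (3*1.77) = 0.2825
Cpl = (mean - LSL) / (3*sigma) = (102.9 - 90.3) / (3*1.77) = 2.3729
Cpk = min(Cpu, Cpl) = 0.2825

0.2825


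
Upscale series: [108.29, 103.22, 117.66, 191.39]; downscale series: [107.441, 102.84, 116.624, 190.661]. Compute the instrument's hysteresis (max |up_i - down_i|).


|108.29 - 107.441| = 0.8490
|103.22 - 102.84| = 0.3800
|117.66 - 116.624| = 1.0360
|191.39 - 190.661| = 0.7290
hysteresis = max(diffs) = 1.0360

1.0360


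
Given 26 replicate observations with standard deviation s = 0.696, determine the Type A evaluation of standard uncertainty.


u_A = s / sqrt(n)
u_A = 0.696 / sqrt(26)
u_A = 0.696 / 5.0990195
u_A = 0.1365

0.1365


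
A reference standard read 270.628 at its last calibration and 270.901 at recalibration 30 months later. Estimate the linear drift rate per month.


rate = (v2 - v1) / months
= (270.901 - 270.628) / 30
= 0.2730 / 30
= 0.0091

0.0091


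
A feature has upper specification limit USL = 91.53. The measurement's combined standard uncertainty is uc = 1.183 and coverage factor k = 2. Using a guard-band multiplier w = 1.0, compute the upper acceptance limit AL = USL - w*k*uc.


U = k * uc = 2 * 1.183 = 2.366
guard band g = w * U = 1.0 * 2.366 = 2.366
AL = USL - g = 91.53 - 2.366
AL = 89.1640

89.1640


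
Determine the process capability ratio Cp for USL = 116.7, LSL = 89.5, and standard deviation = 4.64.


Cp = (USL - LSL) / (6 * sigma)
= (116.7 - 89.5) / (6 * 4.64)
= 27.2000 / 27.8400
= 0.9770

0.9770


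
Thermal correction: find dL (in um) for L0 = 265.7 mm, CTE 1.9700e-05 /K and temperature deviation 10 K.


dL = L * alpha * dT
= 265.7 * 1.9700e-05 * 10
= 0.0523429 mm
dL_um = 0.0523429 * 1000 = 52.3429 um

52.3429


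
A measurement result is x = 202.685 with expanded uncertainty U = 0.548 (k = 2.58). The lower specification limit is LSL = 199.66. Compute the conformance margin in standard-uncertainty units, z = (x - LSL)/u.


u = U / k = 0.548 / 2.58 = 0.2124031
margin = |LSL - x| = |199.66 - 202.685| = 3.025
z = margin / u = 3.025 / 0.2124031
z = 14.2418

14.2418


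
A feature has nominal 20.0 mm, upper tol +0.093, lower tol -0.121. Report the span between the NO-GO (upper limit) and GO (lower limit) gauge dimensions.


GO = nominal - lower_tol (smallest hole = maximum material condition)
GO = 20.0 - 0.121 = 19.879
NO-GO = nominal + upper_tol (largest hole = least material condition)
NO-GO = 20.0 + 0.093 = 20.093
spread = NO-GO - GO = 20.093 - 19.879 = 0.2140

0.2140


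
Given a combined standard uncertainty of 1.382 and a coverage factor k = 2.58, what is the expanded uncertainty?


U = k * uc
U = 2.58 * 1.382
U = 3.5656

3.5656


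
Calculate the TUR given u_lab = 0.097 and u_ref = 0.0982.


TUR = u_lab / u_ref
= 0.097 / 0.0982
= 0.9878

0.9878


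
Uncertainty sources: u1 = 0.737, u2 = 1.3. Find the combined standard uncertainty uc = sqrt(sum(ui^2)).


uc = sqrt(0.737^2 + 1.3^2)
uc = sqrt(2.233169)
uc = 1.4944

1.4944
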